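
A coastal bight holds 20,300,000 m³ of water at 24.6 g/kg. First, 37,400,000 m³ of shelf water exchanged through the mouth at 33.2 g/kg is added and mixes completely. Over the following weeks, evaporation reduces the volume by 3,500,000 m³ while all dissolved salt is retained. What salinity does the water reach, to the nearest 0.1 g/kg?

32.1 g/kg

After mixing: salt = 20,300,000×24.6 + 37,400,000×33.2 = 1,741,060,000; volume = 57,700,000 m³
After evaporation: salt unchanged = 1,741,060,000; volume = 57,700,000 − 3,500,000 = 54,200,000 m³
S = 1,741,060,000 / 54,200,000 = 32.1229 g/kg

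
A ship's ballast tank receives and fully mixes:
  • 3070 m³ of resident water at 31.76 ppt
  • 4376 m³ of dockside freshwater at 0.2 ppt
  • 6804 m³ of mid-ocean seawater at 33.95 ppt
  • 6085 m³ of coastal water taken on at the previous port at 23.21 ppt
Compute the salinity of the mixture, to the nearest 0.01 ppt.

Salt balance:
salt = 3,070×31.76 + 4,376×0.2 + 6,804×33.95 + 6,085×23.21 = 97,503.2 + 875.2 + 230,995.8 + 141,232.85 = 470,607.05
volume = 3,070 + 4,376 + 6,804 + 6,085 = 20,335 m³
S = 470,607.05 / 20,335 = 23.1427 ppt

23.14 ppt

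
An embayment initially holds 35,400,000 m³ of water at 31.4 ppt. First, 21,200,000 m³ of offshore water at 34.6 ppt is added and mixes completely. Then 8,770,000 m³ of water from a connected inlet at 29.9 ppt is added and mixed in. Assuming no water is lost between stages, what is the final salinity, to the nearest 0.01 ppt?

Mass of salt is conserved:
Initial salt = 35,400,000×31.4 = 1,111,560,000
After stage 1: salt = 1,111,560,000 + 21,200,000×34.6 = 1,845,080,000; volume = 56,600,000 m³; S = 32.599 ppt
After stage 2: salt = 1,845,080,000 + 8,770,000×29.9 = 2,107,303,000; volume = 65,370,000 m³
S = 2,107,303,000 / 65,370,000 = 32.2365 ppt

32.24 ppt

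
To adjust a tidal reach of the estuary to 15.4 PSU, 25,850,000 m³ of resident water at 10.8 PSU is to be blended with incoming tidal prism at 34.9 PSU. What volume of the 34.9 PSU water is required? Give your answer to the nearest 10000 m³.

Salt balance: 25,850,000×10.8 + V×34.9 = (25,850,000+V)×15.4
279,180,000 + 34.9V = 398,090,000 + 15.4V
118,910,000 = 19.5V
V = 6,097,948.72 m³

6100000 m³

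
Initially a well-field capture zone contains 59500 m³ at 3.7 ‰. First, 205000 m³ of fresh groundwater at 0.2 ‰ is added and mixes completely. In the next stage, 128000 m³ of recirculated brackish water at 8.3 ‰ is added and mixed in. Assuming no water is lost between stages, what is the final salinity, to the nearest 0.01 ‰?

3.37 ‰

Weighted by volume,
Initial salt = 59,500×3.7 = 220,150
After stage 1: salt = 220,150 + 205,000×0.2 = 261,150; volume = 264,500 m³; S = 0.987 ‰
After stage 2: salt = 261,150 + 128,000×8.3 = 1,323,550; volume = 392,500 m³
S = 1,323,550 / 392,500 = 3.3721 ‰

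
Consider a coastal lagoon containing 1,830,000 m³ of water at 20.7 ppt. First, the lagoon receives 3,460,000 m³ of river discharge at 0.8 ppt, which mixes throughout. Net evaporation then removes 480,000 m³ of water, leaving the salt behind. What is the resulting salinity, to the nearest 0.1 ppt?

8.5 ppt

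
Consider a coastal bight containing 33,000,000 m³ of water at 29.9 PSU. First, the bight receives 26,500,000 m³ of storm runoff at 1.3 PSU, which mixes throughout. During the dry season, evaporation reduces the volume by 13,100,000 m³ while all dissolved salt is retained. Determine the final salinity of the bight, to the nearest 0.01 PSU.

22.01 PSU

After mixing: salt = 33,000,000×29.9 + 26,500,000×1.3 = 1,021,150,000; volume = 59,500,000 m³
After evaporation: salt unchanged = 1,021,150,000; volume = 59,500,000 − 13,100,000 = 46,400,000 m³
S = 1,021,150,000 / 46,400,000 = 22.0075 PSU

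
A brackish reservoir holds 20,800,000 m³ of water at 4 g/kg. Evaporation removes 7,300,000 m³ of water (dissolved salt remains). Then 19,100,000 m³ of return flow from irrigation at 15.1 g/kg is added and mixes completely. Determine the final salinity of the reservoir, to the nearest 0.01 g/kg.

11.40 g/kg

After evaporation: salt = 20,800,000×4 = 83,200,000; volume = 20,800,000 − 7,300,000 = 13,500,000 m³
After mixing: salt = 83,200,000 + 19,100,000×15.1 = 371,610,000; volume = 13,500,000 + 19,100,000 = 32,600,000 m³
S = 371,610,000 / 32,600,000 = 11.3991 g/kg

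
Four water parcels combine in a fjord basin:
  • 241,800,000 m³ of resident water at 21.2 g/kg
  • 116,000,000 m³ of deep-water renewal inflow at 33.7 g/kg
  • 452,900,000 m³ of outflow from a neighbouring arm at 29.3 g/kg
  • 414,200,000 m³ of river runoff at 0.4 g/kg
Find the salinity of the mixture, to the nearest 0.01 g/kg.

Conserving salt mass:
salt = 241,800,000×21.2 + 116,000,000×33.7 + 452,900,000×29.3 + 414,200,000×0.4 = 5,126,160,000 + 3,909,200,000 + 13,269,970,000 + 165,680,000 = 22,471,010,000
volume = 241,800,000 + 116,000,000 + 452,900,000 + 414,200,000 = 1,224,900,000 m³
S = 22,471,010,000 / 1,224,900,000 = 18.3452 g/kg

18.35 g/kg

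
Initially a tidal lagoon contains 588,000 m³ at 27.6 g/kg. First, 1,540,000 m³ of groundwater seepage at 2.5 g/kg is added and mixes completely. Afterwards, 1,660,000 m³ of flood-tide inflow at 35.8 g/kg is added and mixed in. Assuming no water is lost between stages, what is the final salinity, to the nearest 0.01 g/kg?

20.99 g/kg

By conservation of dissolved salt,
Initial salt = 588,000×27.6 = 16,228,800
After stage 1: salt = 16,228,800 + 1,540,000×2.5 = 20,078,800; volume = 2,128,000 m³; S = 9.436 g/kg
After stage 2: salt = 20,078,800 + 1,660,000×35.8 = 79,506,800; volume = 3,788,000 m³
S = 79,506,800 / 3,788,000 = 20.9891 g/kg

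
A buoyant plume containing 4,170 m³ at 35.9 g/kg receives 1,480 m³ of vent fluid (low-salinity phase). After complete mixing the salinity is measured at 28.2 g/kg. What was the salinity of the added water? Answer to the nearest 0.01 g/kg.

Salt balance: 4,170×35.9 + 1,480×S = 5,650×28.2
149,703 + 1,480·S = 159,330
S = (159,330 − 149,703) / 1,480 = 6.5047 g/kg

6.50 g/kg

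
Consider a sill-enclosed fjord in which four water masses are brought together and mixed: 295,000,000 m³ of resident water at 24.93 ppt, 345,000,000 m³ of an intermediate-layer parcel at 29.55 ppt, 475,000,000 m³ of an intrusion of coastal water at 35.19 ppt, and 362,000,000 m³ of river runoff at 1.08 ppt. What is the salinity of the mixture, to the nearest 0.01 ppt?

23.46 ppt

By conservation of dissolved salt,
salt = 295,000,000×24.93 + 345,000,000×29.55 + 475,000,000×35.19 + 362,000,000×1.08 = 7,354,350,000 + 10,194,750,000 + 16,715,250,000 + 390,960,000 = 34,655,310,000
volume = 295,000,000 + 345,000,000 + 475,000,000 + 362,000,000 = 1,477,000,000 m³
S = 34,655,310,000 / 1,477,000,000 = 23.4633 ppt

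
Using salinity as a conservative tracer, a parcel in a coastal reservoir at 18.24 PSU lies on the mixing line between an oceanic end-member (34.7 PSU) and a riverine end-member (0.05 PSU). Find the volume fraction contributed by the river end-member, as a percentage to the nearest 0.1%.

47.5%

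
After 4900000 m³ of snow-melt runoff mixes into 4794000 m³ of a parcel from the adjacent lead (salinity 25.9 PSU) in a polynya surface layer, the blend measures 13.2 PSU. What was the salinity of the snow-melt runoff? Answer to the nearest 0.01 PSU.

Salt balance: 4,794,000×25.9 + 4,900,000×S = 9,694,000×13.2
124,164,600 + 4,900,000·S = 127,960,800
S = (127,960,800 − 124,164,600) / 4,900,000 = 0.7747 PSU

0.77 PSU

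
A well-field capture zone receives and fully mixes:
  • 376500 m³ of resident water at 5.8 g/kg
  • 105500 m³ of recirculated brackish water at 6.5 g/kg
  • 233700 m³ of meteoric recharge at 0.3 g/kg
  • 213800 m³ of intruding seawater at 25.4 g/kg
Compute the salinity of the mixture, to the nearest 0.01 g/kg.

9.00 g/kg

Conserving salt mass:
salt = 376,500×5.8 + 105,500×6.5 + 233,700×0.3 + 213,800×25.4 = 2,183,700 + 685,750 + 70,110 + 5,430,520 = 8,370,080
volume = 376,500 + 105,500 + 233,700 + 213,800 = 929,500 m³
S = 8,370,080 / 929,500 = 9.0049 g/kg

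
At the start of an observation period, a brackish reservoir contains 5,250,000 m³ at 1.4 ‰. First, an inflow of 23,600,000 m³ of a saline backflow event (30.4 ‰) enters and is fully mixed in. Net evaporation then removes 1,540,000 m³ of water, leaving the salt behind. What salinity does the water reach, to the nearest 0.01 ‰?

26.54 ‰

After mixing: salt = 5,250,000×1.4 + 23,600,000×30.4 = 724,790,000; volume = 28,850,000 m³
After evaporation: salt unchanged = 724,790,000; volume = 28,850,000 − 1,540,000 = 27,310,000 m³
S = 724,790,000 / 27,310,000 = 26.5394 ‰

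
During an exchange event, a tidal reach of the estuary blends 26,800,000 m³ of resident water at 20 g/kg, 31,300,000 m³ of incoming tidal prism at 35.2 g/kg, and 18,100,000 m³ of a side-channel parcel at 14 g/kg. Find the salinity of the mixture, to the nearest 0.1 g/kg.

Weighted by volume,
salt = 26,800,000×20 + 31,300,000×35.2 + 18,100,000×14 = 536,000,000 + 1,101,760,000 + 253,400,000 = 1,891,160,000
volume = 26,800,000 + 31,300,000 + 18,100,000 = 76,200,000 m³
S = 1,891,160,000 / 76,200,000 = 24.818 g/kg

24.8 g/kg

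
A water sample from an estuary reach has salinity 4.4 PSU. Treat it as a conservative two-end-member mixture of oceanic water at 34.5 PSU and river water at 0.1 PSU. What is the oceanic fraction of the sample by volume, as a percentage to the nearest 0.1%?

Let g be the oceanic fraction. Salt balance per unit volume:
g×34.5 + (1−g)×0.1 = 4.4
g = (4.4 − 0.1) / (34.5 − 0.1) = 4.3/34.4 = 0.125

12.5%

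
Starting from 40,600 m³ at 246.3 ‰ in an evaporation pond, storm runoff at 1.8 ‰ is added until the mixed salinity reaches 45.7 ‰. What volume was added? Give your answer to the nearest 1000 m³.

Salt balance: 40,600×246.3 + V×1.8 = (40,600+V)×45.7
9,999,780 + 1.8V = 1,855,420 + 45.7V
8,144,360 = 43.9V
V = 185,520.73 m³

186000 m³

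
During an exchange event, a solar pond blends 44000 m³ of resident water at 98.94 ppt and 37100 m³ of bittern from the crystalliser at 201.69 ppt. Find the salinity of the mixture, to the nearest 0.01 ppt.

145.94 ppt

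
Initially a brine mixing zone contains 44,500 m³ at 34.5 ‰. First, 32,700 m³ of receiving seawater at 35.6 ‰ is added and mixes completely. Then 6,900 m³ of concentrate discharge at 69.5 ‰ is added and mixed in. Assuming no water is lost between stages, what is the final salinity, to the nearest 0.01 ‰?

37.80 ‰

Conserving salt mass:
Initial salt = 44,500×34.5 = 1,535,250
After stage 1: salt = 1,535,250 + 32,700×35.6 = 2,699,370; volume = 77,200 m³; S = 34.966 ‰
After stage 2: salt = 2,699,370 + 6,900×69.5 = 3,178,920; volume = 84,100 m³
S = 3,178,920 / 84,100 = 37.7993 ‰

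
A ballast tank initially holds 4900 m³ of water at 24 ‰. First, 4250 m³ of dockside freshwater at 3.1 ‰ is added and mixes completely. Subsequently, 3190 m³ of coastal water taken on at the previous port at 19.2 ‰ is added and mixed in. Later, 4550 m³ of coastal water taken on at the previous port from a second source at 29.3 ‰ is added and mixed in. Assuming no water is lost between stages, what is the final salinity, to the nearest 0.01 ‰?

Weighted by volume,
Initial salt = 4,900×24 = 117,600
After stage 1: salt = 117,600 + 4,250×3.1 = 130,775; volume = 9,150 m³; S = 14.292 ‰
After stage 2: salt = 130,775 + 3,190×19.2 = 192,023; volume = 12,340 m³; S = 15.561 ‰
After stage 3: salt = 192,023 + 4,550×29.3 = 325,338; volume = 16,890 m³
S = 325,338 / 16,890 = 19.2622 ‰

19.26 ‰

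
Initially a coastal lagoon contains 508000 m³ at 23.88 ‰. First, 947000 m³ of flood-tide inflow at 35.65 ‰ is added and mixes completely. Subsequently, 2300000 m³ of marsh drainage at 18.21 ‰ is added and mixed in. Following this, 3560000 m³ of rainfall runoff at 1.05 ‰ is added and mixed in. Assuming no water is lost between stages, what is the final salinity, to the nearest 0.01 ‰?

12.51 ‰

By conservation of dissolved salt,
Initial salt = 508,000×23.88 = 12,131,040
After stage 1: salt = 12,131,040 + 947,000×35.65 = 45,891,590; volume = 1,455,000 m³; S = 31.541 ‰
After stage 2: salt = 45,891,590 + 2,300,000×18.21 = 87,774,590; volume = 3,755,000 m³; S = 23.375 ‰
After stage 3: salt = 87,774,590 + 3,560,000×1.05 = 91,512,590; volume = 7,315,000 m³
S = 91,512,590 / 7,315,000 = 12.5103 ‰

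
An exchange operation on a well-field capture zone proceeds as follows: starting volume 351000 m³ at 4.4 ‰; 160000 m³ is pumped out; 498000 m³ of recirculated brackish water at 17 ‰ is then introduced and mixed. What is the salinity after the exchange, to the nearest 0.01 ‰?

13.51 ‰

Remaining after removal: 191,000 m³ at 4.4 ‰ (salt = 840,400)
After addition: salt = 840,400 + 498,000×17 = 9,306,400; volume = 689,000 m³
S = 9,306,400 / 689,000 = 13.5071 ‰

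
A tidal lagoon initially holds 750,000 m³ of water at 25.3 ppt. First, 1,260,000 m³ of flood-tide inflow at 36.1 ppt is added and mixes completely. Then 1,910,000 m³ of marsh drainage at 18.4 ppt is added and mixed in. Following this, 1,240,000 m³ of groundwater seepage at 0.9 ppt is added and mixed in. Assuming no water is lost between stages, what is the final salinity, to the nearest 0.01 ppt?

Salt balance:
Initial salt = 750,000×25.3 = 18,975,000
After stage 1: salt = 18,975,000 + 1,260,000×36.1 = 64,461,000; volume = 2,010,000 m³; S = 32.07 ppt
After stage 2: salt = 64,461,000 + 1,910,000×18.4 = 99,605,000; volume = 3,920,000 m³; S = 25.409 ppt
After stage 3: salt = 99,605,000 + 1,240,000×0.9 = 100,721,000; volume = 5,160,000 m³
S = 100,721,000 / 5,160,000 = 19.5196 ppt

19.52 ppt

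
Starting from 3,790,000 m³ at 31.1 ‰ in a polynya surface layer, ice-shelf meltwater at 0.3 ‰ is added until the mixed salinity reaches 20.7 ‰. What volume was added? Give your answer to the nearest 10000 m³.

1930000 m³

Salt balance: 3,790,000×31.1 + V×0.3 = (3,790,000+V)×20.7
117,869,000 + 0.3V = 78,453,000 + 20.7V
39,416,000 = 20.4V
V = 1,932,156.86 m³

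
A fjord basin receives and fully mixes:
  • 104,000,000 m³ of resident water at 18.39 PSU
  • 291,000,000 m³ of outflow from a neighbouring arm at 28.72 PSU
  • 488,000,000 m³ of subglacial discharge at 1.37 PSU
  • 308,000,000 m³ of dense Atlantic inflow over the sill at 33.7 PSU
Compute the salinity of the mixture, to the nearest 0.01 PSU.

Salt balance:
salt = 104,000,000×18.39 + 291,000,000×28.72 + 488,000,000×1.37 + 308,000,000×33.7 = 1,912,560,000 + 8,357,520,000 + 668,560,000 + 10,379,600,000 = 21,318,240,000
volume = 104,000,000 + 291,000,000 + 488,000,000 + 308,000,000 = 1,191,000,000 m³
S = 21,318,240,000 / 1,191,000,000 = 17.8994 PSU

17.90 PSU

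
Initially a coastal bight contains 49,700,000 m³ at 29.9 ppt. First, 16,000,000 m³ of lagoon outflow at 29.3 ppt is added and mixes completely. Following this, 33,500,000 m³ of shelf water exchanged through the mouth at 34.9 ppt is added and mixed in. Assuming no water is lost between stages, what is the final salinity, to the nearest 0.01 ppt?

31.49 ppt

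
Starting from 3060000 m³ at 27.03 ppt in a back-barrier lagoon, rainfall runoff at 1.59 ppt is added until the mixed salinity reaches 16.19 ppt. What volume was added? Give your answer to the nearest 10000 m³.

2270000 m³

Salt balance: 3,060,000×27.03 + V×1.59 = (3,060,000+V)×16.19
82,711,800 + 1.59V = 49,541,400 + 16.19V
33,170,400 = 14.6V
V = 2,271,945.21 m³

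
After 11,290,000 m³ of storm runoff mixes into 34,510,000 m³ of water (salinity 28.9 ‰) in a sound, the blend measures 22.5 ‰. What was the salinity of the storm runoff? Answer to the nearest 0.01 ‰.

2.94 ‰

Salt balance: 34,510,000×28.9 + 11,290,000×S = 45,800,000×22.5
997,339,000 + 11,290,000·S = 1,030,500,000
S = (1,030,500,000 − 997,339,000) / 11,290,000 = 2.9372 ‰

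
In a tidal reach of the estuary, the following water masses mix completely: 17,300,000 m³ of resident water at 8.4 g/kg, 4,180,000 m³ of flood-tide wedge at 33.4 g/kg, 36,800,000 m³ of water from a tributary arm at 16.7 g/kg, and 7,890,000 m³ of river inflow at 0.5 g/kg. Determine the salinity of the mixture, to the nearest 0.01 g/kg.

Conserving salt mass:
salt = 17,300,000×8.4 + 4,180,000×33.4 + 36,800,000×16.7 + 7,890,000×0.5 = 145,320,000 + 139,612,000 + 614,560,000 + 3,945,000 = 903,437,000
volume = 17,300,000 + 4,180,000 + 36,800,000 + 7,890,000 = 66,170,000 m³
S = 903,437,000 / 66,170,000 = 13.6533 g/kg

13.65 g/kg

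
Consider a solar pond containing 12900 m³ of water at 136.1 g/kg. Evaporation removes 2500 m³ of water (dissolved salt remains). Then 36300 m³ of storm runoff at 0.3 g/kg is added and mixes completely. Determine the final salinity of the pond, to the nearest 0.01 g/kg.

37.83 g/kg

After evaporation: salt = 12,900×136.1 = 1,755,690; volume = 12,900 − 2,500 = 10,400 m³
After mixing: salt = 1,755,690 + 36,300×0.3 = 1,766,580; volume = 10,400 + 36,300 = 46,700 m³
S = 1,766,580 / 46,700 = 37.8283 g/kg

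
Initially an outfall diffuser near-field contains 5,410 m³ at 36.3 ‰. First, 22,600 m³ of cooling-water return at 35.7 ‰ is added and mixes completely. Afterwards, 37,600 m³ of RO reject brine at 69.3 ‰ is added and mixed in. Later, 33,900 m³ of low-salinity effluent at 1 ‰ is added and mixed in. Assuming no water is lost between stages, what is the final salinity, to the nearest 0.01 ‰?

Mass of salt is conserved:
Initial salt = 5,410×36.3 = 196,383
After stage 1: salt = 196,383 + 22,600×35.7 = 1,003,203; volume = 28,010 m³; S = 35.816 ‰
After stage 2: salt = 1,003,203 + 37,600×69.3 = 3,608,883; volume = 65,610 m³; S = 55.005 ‰
After stage 3: salt = 3,608,883 + 33,900×1 = 3,642,783; volume = 99,510 m³
S = 3,642,783 / 99,510 = 36.6072 ‰

36.61 ‰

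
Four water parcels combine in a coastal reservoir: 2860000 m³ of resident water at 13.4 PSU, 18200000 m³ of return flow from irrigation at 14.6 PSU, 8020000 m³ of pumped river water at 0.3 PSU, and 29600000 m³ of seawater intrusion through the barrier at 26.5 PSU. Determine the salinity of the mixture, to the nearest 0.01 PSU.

18.59 PSU

By conservation of dissolved salt,
salt = 2,860,000×13.4 + 18,200,000×14.6 + 8,020,000×0.3 + 29,600,000×26.5 = 38,324,000 + 265,720,000 + 2,406,000 + 784,400,000 = 1,090,850,000
volume = 2,860,000 + 18,200,000 + 8,020,000 + 29,600,000 = 58,680,000 m³
S = 1,090,850,000 / 58,680,000 = 18.5898 PSU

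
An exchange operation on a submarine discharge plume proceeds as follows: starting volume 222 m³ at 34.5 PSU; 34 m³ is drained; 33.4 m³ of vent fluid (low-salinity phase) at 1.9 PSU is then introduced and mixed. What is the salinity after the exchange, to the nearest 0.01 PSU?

29.58 PSU

Remaining after removal: 188 m³ at 34.5 PSU (salt = 6,486)
After addition: salt = 6,486 + 33.4×1.9 = 6,549.46; volume = 221.4 m³
S = 6,549.46 / 221.4 = 29.582 PSU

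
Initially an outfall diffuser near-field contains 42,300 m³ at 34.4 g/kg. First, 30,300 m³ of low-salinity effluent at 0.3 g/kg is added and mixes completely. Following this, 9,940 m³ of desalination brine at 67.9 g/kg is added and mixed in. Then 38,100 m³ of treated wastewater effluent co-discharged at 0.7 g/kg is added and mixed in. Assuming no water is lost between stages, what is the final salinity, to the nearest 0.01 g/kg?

17.95 g/kg

Total salt / total volume:
Initial salt = 42,300×34.4 = 1,455,120
After stage 1: salt = 1,455,120 + 30,300×0.3 = 1,464,210; volume = 72,600 m³; S = 20.168 g/kg
After stage 2: salt = 1,464,210 + 9,940×67.9 = 2,139,136; volume = 82,540 m³; S = 25.916 g/kg
After stage 3: salt = 2,139,136 + 38,100×0.7 = 2,165,806; volume = 120,640 m³
S = 2,165,806 / 120,640 = 17.9526 g/kg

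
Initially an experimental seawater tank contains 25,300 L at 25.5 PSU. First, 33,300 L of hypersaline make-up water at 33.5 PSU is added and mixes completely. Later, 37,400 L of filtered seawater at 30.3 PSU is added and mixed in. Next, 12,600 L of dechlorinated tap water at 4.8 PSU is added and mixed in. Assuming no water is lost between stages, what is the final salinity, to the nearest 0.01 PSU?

Total salt / total volume:
Initial salt = 25,300×25.5 = 645,150
After stage 1: salt = 645,150 + 33,300×33.5 = 1,760,700; volume = 58,600 L; S = 30.046 PSU
After stage 2: salt = 1,760,700 + 37,400×30.3 = 2,893,920; volume = 96,000 L; S = 30.145 PSU
After stage 3: salt = 2,893,920 + 12,600×4.8 = 2,954,400; volume = 108,600 L
S = 2,954,400 / 108,600 = 27.2044 PSU

27.20 PSU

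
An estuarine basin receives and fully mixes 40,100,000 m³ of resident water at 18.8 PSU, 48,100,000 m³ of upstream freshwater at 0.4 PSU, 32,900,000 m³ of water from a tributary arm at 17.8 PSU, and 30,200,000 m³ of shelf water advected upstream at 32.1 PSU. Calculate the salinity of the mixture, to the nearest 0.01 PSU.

15.39 PSU

By conservation of dissolved salt,
salt = 40,100,000×18.8 + 48,100,000×0.4 + 32,900,000×17.8 + 30,200,000×32.1 = 753,880,000 + 19,240,000 + 585,620,000 + 969,420,000 = 2,328,160,000
volume = 40,100,000 + 48,100,000 + 32,900,000 + 30,200,000 = 151,300,000 m³
S = 2,328,160,000 / 151,300,000 = 15.3877 PSU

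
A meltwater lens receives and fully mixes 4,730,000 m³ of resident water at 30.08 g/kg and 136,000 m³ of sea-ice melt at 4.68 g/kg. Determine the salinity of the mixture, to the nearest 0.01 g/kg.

29.37 g/kg

Mass of salt is conserved:
salt = 4,730,000×30.08 + 136,000×4.68 = 142,278,400 + 636,480 = 142,914,880
volume = 4,730,000 + 136,000 = 4,866,000 m³
S = 142,914,880 / 4,866,000 = 29.3701 g/kg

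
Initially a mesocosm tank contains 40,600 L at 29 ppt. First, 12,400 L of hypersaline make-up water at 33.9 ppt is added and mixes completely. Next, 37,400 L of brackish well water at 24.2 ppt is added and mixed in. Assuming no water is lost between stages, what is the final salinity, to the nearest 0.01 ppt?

27.69 ppt

Total salt / total volume:
Initial salt = 40,600×29 = 1,177,400
After stage 1: salt = 1,177,400 + 12,400×33.9 = 1,597,760; volume = 53,000 L; S = 30.146 ppt
After stage 2: salt = 1,597,760 + 37,400×24.2 = 2,502,840; volume = 90,400 L
S = 2,502,840 / 90,400 = 27.6863 ppt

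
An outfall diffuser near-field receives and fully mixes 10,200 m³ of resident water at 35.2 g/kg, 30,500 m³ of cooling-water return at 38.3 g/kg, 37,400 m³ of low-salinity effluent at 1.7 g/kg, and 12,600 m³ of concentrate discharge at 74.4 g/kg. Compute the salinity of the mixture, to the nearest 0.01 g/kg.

Salt balance:
salt = 10,200×35.2 + 30,500×38.3 + 37,400×1.7 + 12,600×74.4 = 359,040 + 1,168,150 + 63,580 + 937,440 = 2,528,210
volume = 10,200 + 30,500 + 37,400 + 12,600 = 90,700 m³
S = 2,528,210 / 90,700 = 27.8744 g/kg

27.87 g/kg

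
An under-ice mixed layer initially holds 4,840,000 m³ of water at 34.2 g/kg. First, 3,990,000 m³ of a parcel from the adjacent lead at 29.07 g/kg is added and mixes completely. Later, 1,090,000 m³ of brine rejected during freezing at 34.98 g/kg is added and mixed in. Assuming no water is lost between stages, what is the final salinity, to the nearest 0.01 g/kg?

32.22 g/kg

Salt balance:
Initial salt = 4,840,000×34.2 = 165,528,000
After stage 1: salt = 165,528,000 + 3,990,000×29.07 = 281,517,300; volume = 8,830,000 m³; S = 31.882 g/kg
After stage 2: salt = 281,517,300 + 1,090,000×34.98 = 319,645,500; volume = 9,920,000 m³
S = 319,645,500 / 9,920,000 = 32.2223 g/kg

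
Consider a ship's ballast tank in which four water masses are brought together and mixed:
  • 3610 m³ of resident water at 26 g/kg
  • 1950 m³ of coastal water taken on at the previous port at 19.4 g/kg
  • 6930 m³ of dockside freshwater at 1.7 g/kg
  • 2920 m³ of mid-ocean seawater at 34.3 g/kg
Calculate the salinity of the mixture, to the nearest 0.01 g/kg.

15.81 g/kg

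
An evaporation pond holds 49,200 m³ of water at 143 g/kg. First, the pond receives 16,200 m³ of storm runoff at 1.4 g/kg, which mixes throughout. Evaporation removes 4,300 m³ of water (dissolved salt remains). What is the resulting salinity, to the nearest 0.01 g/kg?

After mixing: salt = 49,200×143 + 16,200×1.4 = 7,058,280; volume = 65,400 m³
After evaporation: salt unchanged = 7,058,280; volume = 65,400 − 4,300 = 61,100 m³
S = 7,058,280 / 61,100 = 115.5201 g/kg

115.52 g/kg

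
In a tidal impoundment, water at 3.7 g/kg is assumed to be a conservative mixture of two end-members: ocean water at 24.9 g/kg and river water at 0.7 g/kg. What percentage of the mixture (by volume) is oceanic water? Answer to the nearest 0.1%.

12.4%

Let g be the oceanic fraction. Salt balance per unit volume:
g×24.9 + (1−g)×0.7 = 3.7
g = (3.7 − 0.7) / (24.9 − 0.7) = 3/24.2 = 0.124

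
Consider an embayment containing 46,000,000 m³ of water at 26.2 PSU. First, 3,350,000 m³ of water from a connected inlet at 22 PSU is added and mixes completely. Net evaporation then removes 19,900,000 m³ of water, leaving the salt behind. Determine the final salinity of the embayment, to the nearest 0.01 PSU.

After mixing: salt = 46,000,000×26.2 + 3,350,000×22 = 1,278,900,000; volume = 49,350,000 m³
After evaporation: salt unchanged = 1,278,900,000; volume = 49,350,000 − 19,900,000 = 29,450,000 m³
S = 1,278,900,000 / 29,450,000 = 43.4261 PSU

43.43 PSU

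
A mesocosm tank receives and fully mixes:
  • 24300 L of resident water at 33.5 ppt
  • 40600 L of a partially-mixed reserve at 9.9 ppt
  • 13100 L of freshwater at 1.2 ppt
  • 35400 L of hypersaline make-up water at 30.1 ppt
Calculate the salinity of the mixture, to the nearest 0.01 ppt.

20.26 ppt

Total salt / total volume:
salt = 24,300×33.5 + 40,600×9.9 + 13,100×1.2 + 35,400×30.1 = 814,050 + 401,940 + 15,720 + 1,065,540 = 2,297,250
volume = 24,300 + 40,600 + 13,100 + 35,400 = 113,400 L
S = 2,297,250 / 113,400 = 20.2579 ppt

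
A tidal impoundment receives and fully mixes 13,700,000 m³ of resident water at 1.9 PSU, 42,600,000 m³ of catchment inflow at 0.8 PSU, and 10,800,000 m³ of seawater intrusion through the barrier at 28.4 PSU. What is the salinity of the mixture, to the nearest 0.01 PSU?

5.47 PSU

Mass of salt is conserved:
salt = 13,700,000×1.9 + 42,600,000×0.8 + 10,800,000×28.4 = 26,030,000 + 34,080,000 + 306,720,000 = 366,830,000
volume = 13,700,000 + 42,600,000 + 10,800,000 = 67,100,000 m³
S = 366,830,000 / 67,100,000 = 5.4669 PSU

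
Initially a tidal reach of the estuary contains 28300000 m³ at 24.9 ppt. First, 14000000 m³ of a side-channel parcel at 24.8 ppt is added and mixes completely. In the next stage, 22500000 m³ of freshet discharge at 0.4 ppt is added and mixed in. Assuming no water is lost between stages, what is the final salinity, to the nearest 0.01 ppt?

16.37 ppt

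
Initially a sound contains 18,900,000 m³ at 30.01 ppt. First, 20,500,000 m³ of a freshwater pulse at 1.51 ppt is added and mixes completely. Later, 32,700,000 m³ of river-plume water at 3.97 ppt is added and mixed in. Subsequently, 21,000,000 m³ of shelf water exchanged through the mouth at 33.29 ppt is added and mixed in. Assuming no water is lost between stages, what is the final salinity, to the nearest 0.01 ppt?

15.33 ppt

Salt balance:
Initial salt = 18,900,000×30.01 = 567,189,000
After stage 1: salt = 567,189,000 + 20,500,000×1.51 = 598,144,000; volume = 39,400,000 m³; S = 15.181 ppt
After stage 2: salt = 598,144,000 + 32,700,000×3.97 = 727,963,000; volume = 72,100,000 m³; S = 10.097 ppt
After stage 3: salt = 727,963,000 + 21,000,000×33.29 = 1,427,053,000; volume = 93,100,000 m³
S = 1,427,053,000 / 93,100,000 = 15.3282 ppt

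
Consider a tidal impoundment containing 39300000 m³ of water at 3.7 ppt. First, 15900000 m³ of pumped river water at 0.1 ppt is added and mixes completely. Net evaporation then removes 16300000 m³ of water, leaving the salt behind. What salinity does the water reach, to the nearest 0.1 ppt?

After mixing: salt = 39,300,000×3.7 + 15,900,000×0.1 = 147,000,000; volume = 55,200,000 m³
After evaporation: salt unchanged = 147,000,000; volume = 55,200,000 − 16,300,000 = 38,900,000 m³
S = 147,000,000 / 38,900,000 = 3.7789 ppt

3.8 ppt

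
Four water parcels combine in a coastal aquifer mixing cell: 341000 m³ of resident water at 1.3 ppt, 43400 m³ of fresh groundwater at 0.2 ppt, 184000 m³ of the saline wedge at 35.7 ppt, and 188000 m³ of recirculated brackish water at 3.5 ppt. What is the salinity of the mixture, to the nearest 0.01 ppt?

10.15 ppt

Mass of salt is conserved:
salt = 341,000×1.3 + 43,400×0.2 + 184,000×35.7 + 188,000×3.5 = 443,300 + 8,680 + 6,568,800 + 658,000 = 7,678,780
volume = 341,000 + 43,400 + 184,000 + 188,000 = 756,400 m³
S = 7,678,780 / 756,400 = 10.1517 ppt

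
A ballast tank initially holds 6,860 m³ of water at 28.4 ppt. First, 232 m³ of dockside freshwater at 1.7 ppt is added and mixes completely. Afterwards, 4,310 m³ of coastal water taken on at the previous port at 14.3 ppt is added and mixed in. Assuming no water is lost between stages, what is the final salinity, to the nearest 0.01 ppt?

Mass of salt is conserved:
Initial salt = 6,860×28.4 = 194,824
After stage 1: salt = 194,824 + 232×1.7 = 195,218.4; volume = 7,092 m³; S = 27.527 ppt
After stage 2: salt = 195,218.4 + 4,310×14.3 = 256,851.4; volume = 11,402 m³
S = 256,851.4 / 11,402 = 22.5269 ppt

22.53 ppt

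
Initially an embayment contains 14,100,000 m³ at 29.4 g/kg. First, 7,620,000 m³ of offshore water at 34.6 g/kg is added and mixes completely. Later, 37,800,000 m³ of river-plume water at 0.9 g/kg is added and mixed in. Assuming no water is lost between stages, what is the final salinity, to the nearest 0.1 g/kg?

12.0 g/kg

Conserving salt mass:
Initial salt = 14,100,000×29.4 = 414,540,000
After stage 1: salt = 414,540,000 + 7,620,000×34.6 = 678,192,000; volume = 21,720,000 m³; S = 31.224 g/kg
After stage 2: salt = 678,192,000 + 37,800,000×0.9 = 712,212,000; volume = 59,520,000 m³
S = 712,212,000 / 59,520,000 = 11.9659 g/kg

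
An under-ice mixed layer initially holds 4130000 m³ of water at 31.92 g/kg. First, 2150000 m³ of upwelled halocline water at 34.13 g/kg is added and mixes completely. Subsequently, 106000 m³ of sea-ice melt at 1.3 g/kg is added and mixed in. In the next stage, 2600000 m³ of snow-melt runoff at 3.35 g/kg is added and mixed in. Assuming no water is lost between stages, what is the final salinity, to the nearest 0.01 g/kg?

23.82 g/kg

Mass of salt is conserved:
Initial salt = 4,130,000×31.92 = 131,829,600
After stage 1: salt = 131,829,600 + 2,150,000×34.13 = 205,209,100; volume = 6,280,000 m³; S = 32.677 g/kg
After stage 2: salt = 205,209,100 + 106,000×1.3 = 205,346,900; volume = 6,386,000 m³; S = 32.156 g/kg
After stage 3: salt = 205,346,900 + 2,600,000×3.35 = 214,056,900; volume = 8,986,000 m³
S = 214,056,900 / 8,986,000 = 23.8212 g/kg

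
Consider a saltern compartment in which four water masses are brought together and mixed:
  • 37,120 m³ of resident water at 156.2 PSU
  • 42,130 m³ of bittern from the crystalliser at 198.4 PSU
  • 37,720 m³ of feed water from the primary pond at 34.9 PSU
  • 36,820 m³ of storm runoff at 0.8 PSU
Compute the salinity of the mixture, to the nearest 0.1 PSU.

100.8 PSU

Total salt / total volume:
salt = 37,120×156.2 + 42,130×198.4 + 37,720×34.9 + 36,820×0.8 = 5,798,144 + 8,358,592 + 1,316,428 + 29,456 = 15,502,620
volume = 37,120 + 42,130 + 37,720 + 36,820 = 153,790 m³
S = 15,502,620 / 153,790 = 100.804 PSU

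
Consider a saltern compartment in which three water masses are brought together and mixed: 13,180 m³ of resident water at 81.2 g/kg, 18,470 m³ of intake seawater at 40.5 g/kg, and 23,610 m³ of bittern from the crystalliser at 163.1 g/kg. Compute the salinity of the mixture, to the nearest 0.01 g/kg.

Mass of salt is conserved:
salt = 13,180×81.2 + 18,470×40.5 + 23,610×163.1 = 1,070,216 + 748,035 + 3,850,791 = 5,669,042
volume = 13,180 + 18,470 + 23,610 = 55,260 m³
S = 5,669,042 / 55,260 = 102.5885 g/kg

102.59 g/kg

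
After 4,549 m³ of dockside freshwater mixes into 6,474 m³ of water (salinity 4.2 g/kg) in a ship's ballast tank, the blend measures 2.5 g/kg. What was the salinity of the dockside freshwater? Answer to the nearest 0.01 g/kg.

0.08 g/kg

Salt balance: 6,474×4.2 + 4,549×S = 11,023×2.5
27,190.8 + 4,549·S = 27,557.5
S = (27,557.5 − 27,190.8) / 4,549 = 0.0806 g/kg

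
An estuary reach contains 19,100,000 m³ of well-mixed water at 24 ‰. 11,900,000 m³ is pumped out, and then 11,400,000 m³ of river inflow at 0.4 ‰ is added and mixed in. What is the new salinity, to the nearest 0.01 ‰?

Remaining after removal: 7,200,000 m³ at 24 ‰ (salt = 172,800,000)
After addition: salt = 172,800,000 + 11,400,000×0.4 = 177,360,000; volume = 18,600,000 m³
S = 177,360,000 / 18,600,000 = 9.5355 ‰

9.54 ‰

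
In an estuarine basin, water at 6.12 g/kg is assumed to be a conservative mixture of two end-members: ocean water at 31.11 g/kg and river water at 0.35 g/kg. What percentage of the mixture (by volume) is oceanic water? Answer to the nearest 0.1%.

Let g be the oceanic fraction. Salt balance per unit volume:
g×31.11 + (1−g)×0.35 = 6.12
g = (6.12 − 0.35) / (31.11 − 0.35) = 5.77/30.76 = 0.1876

18.8%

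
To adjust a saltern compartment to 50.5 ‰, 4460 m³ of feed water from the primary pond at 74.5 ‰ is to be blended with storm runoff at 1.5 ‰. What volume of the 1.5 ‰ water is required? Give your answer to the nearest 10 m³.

Salt balance: 4,460×74.5 + V×1.5 = (4,460+V)×50.5
332,270 + 1.5V = 225,230 + 50.5V
107,040 = 49V
V = 2,184.49 m³

2180 m³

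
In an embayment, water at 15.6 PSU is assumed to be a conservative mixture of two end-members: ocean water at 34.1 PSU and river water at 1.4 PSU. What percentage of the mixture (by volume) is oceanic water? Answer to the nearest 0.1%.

Let g be the oceanic fraction. Salt balance per unit volume:
g×34.1 + (1−g)×1.4 = 15.6
g = (15.6 − 1.4) / (34.1 − 1.4) = 14.2/32.7 = 0.4343

43.4%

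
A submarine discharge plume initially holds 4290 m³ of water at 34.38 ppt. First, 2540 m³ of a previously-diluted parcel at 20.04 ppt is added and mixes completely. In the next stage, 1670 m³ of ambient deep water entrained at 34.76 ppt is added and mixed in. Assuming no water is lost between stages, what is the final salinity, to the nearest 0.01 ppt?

Total salt / total volume:
Initial salt = 4,290×34.38 = 147,490.2
After stage 1: salt = 147,490.2 + 2,540×20.04 = 198,391.8; volume = 6,830 m³; S = 29.047 ppt
After stage 2: salt = 198,391.8 + 1,670×34.76 = 256,441; volume = 8,500 m³
S = 256,441 / 8,500 = 30.1695 ppt

30.17 ppt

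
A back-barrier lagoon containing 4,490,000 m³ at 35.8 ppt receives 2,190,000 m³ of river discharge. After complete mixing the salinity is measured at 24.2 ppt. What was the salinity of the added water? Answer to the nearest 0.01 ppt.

Salt balance: 4,490,000×35.8 + 2,190,000×S = 6,680,000×24.2
160,742,000 + 2,190,000·S = 161,656,000
S = (161,656,000 − 160,742,000) / 2,190,000 = 0.4174 ppt

0.42 ppt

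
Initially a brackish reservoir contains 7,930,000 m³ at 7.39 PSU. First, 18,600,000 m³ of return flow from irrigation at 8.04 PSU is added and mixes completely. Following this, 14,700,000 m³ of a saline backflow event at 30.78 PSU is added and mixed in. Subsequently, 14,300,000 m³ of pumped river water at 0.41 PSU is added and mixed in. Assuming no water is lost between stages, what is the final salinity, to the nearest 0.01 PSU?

12.00 PSU

Salt balance:
Initial salt = 7,930,000×7.39 = 58,602,700
After stage 1: salt = 58,602,700 + 18,600,000×8.04 = 208,146,700; volume = 26,530,000 m³; S = 7.846 PSU
After stage 2: salt = 208,146,700 + 14,700,000×30.78 = 660,612,700; volume = 41,230,000 m³; S = 16.023 PSU
After stage 3: salt = 660,612,700 + 14,300,000×0.41 = 666,475,700; volume = 55,530,000 m³
S = 666,475,700 / 55,530,000 = 12.0021 PSU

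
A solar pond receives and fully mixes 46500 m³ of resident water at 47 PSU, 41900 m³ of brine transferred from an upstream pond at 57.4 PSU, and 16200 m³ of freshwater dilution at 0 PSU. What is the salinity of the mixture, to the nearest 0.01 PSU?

43.89 PSU

Salt balance:
salt = 46,500×47 + 41,900×57.4 + 16,200×0 = 2,185,500 + 2,405,060 + 0 = 4,590,560
volume = 46,500 + 41,900 + 16,200 = 104,600 m³
S = 4,590,560 / 104,600 = 43.8868 PSU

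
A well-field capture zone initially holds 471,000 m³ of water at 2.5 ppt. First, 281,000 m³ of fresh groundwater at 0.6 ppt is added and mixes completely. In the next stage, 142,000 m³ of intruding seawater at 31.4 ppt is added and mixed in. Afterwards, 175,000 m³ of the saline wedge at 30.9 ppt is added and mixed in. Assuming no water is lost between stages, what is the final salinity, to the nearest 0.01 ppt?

Salt balance:
Initial salt = 471,000×2.5 = 1,177,500
After stage 1: salt = 1,177,500 + 281,000×0.6 = 1,346,100; volume = 752,000 m³; S = 1.79 ppt
After stage 2: salt = 1,346,100 + 142,000×31.4 = 5,804,900; volume = 894,000 m³; S = 6.493 ppt
After stage 3: salt = 5,804,900 + 175,000×30.9 = 11,212,400; volume = 1,069,000 m³
S = 11,212,400 / 1,069,000 = 10.4887 ppt

10.49 ppt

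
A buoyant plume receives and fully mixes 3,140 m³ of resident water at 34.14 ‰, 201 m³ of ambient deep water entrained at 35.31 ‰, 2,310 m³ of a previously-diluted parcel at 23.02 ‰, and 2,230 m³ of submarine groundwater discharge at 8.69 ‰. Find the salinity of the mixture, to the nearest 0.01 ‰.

23.71 ‰

Total salt / total volume:
salt = 3,140×34.14 + 201×35.31 + 2,310×23.02 + 2,230×8.69 = 107,199.6 + 7,097.31 + 53,176.2 + 19,378.7 = 186,851.81
volume = 3,140 + 201 + 2,310 + 2,230 = 7,881 m³
S = 186,851.81 / 7,881 = 23.7091 ‰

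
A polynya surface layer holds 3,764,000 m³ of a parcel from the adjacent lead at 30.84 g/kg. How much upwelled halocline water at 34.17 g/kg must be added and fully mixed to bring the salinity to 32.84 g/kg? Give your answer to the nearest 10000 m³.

5660000 m³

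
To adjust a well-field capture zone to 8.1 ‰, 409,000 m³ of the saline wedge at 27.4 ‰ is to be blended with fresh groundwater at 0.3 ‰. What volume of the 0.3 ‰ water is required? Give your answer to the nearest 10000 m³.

1010000 m³

Salt balance: 409,000×27.4 + V×0.3 = (409,000+V)×8.1
11,206,600 + 0.3V = 3,312,900 + 8.1V
7,893,700 = 7.8V
V = 1,012,012.82 m³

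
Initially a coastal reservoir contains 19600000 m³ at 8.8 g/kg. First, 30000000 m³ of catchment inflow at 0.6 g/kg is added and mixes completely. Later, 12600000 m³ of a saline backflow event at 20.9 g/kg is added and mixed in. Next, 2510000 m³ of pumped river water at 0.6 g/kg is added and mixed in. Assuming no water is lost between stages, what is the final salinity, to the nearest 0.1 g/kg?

7.0 g/kg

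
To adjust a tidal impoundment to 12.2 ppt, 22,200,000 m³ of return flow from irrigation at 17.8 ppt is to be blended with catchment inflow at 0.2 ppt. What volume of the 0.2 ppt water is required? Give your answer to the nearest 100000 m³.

Salt balance: 22,200,000×17.8 + V×0.2 = (22,200,000+V)×12.2
395,160,000 + 0.2V = 270,840,000 + 12.2V
124,320,000 = 12V
V = 10,360,000 m³

10400000 m³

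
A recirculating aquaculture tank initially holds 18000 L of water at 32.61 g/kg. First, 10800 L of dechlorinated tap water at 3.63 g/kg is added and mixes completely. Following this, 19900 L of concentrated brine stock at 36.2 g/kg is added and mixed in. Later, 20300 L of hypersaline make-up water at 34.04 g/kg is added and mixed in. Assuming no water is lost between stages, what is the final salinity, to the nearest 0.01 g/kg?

Conserving salt mass:
Initial salt = 18,000×32.61 = 586,980
After stage 1: salt = 586,980 + 10,800×3.63 = 626,184; volume = 28,800 L; S = 21.743 g/kg
After stage 2: salt = 626,184 + 19,900×36.2 = 1,346,564; volume = 48,700 L; S = 27.65 g/kg
After stage 3: salt = 1,346,564 + 20,300×34.04 = 2,037,576; volume = 69,000 L
S = 2,037,576 / 69,000 = 29.5301 g/kg

29.53 g/kg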